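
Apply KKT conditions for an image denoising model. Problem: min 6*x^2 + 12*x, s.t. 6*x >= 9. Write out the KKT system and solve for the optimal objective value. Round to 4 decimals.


Step 1: Try lambda = 0 (constraint inactive).
x_unc = -12/(2*6) = -1.0
Check: 6*-1.0 = -6.0 < 9 -- violated!
Step 2: Constraint must be active: 6*x = 9
x* = 9/6 = 1.5
lambda = (2*6*1.5 + 12)/6 = 5.0
Step 3: Compute optimal value.
f(x*) = 6*1.5^2 + 12*1.5 = 31.5


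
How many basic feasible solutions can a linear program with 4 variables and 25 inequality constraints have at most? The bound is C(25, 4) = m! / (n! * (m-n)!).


Each vertex corresponds to some choice of n active constraints out of m, so the number of vertices is at most C(m, n) = m! / (n!(m-n)!).
m = 25, n = 4
Numerator: 25 * 24 * 23 * 22
Denominator: 4! = 24
C(25, 4) = 12650


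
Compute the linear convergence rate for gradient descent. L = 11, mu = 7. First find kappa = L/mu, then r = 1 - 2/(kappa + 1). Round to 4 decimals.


Step 1: Compute the condition number.
kappa = L/mu = 11/7 = 1.5714
Step 2: Compute the convergence rate.
r = 1 - 2/(kappa + 1) = 1 - 2*mu/(L + mu) = (L - mu)/(L + mu) = 4/18 = 0.2222


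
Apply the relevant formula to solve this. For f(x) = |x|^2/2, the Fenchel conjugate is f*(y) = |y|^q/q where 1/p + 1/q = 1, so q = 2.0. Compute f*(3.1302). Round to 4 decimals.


The conjugate exponent q satisfies 1/p + 1/q = 1.
p = 2, so q = 2/(2 - 1) = 2.0
|y|^q = 3.1302^2.0 = 9.7982
f*(3.1302) = 9.7982 / 2.0 = 4.8991


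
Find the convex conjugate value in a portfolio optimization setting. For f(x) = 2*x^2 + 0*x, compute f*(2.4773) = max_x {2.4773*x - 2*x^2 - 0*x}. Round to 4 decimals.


f*(y) = sup_x {y*x - a*x^2 - b*x} = sup_x {(y-b)*x - a*x^2}
FOC: (y - b) - 2a*x = 0 => x* = (y - b)/(2a)
x* = (2.4773 - 0)/(2*2) = 0.6193
f*(2.4773) = (y-b)^2/(4a) = (2.4773 - 0)^2/(4*2)
= 6.137/8 = 0.7671


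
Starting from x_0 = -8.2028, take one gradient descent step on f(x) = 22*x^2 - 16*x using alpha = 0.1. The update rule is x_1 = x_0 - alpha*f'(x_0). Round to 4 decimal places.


We compute the gradient at x_0 and apply the update.
f'(x) = 44*x - 16
f'(-8.2028) = 44*-8.2028 - 16 = -376.9232
x_1 = -8.2028 - 0.1*-376.9232 = 29.4895


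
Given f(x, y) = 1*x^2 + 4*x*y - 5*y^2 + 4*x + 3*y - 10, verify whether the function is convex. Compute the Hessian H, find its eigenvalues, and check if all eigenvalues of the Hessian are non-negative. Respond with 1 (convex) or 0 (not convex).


The Hessian of f(x,y) = 1*x^2 + 4*x*y - 5*y^2 + 4*x + 3*y - 10 is:
H = [[2, 4], [4, -10]]
Trace = 2 - 10 = -8
Determinant = 2*-10 - (4)^2 = -36
Discriminant = (-8)^2 - 4*-36 = 208.0
Eigenvalues: lambda_1 = -11.2111, lambda_2 = 3.2111
The function is not convex.

0


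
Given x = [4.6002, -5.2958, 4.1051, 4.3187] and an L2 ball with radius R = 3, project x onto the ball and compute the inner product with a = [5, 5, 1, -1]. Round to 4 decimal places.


Step 1: Compute ||x|| (intermediates to 6 decimals).
||x|| = sqrt(4.6002^2 + (-5.2958)^2 + 4.1051^2 + 4.3187^2) = 9.203823
Step 2: Project.
Since ||x|| > R, scale = R/||x|| = 3/9.203823 = 0.325952, proj(x) = scale * x
proj(x) = [1.499444, -1.726177, 1.338066, 1.407689]
Step 3: Dot product.
a^T * proj(x) = 5*1.499444 + 5*(-1.726177) + 1*1.338066 - 1*1.407689 = -1.2033


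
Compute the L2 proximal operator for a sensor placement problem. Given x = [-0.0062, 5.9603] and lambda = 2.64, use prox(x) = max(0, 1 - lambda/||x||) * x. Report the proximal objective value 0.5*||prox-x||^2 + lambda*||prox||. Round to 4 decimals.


Step 1: Compute ||x||.
||x|| = 5.9603
Step 2: Compute scaling factor.
scale = max(0, 1 - 2.64/5.9603) = 0.5571
Step 3: prox(x) = [-0.0035, 3.3203]
||prox(x)|| = 3.3203
Step 4: Proximal objective.
0.5*||prox-x||^2 = 3.4848
lambda*||prox|| = 8.7656
Total = 12.2504


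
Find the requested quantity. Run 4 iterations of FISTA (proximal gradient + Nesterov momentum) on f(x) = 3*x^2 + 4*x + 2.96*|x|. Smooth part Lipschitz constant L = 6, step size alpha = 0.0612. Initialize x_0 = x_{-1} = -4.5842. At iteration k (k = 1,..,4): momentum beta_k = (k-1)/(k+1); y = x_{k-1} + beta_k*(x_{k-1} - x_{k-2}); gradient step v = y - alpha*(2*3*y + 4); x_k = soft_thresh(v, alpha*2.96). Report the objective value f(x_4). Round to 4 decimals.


FISTA on f(x) = 3*x^2 + 4*x + 2.96*|x|
L = 6, alpha = 0.0612
Iteration 1: beta = 0.0, y = -4.5842 + 0.0*(-4.5842 + 4.5842) = -4.5842
  grad(y) = -23.5052, v = y - alpha*grad = -3.1457
  prox(v) = soft_thresh(-3.1457, 0.1812) = -2.9645
Iteration 2: beta = 0.3333, y = -2.9645 + 0.3333*(-2.9645 + 4.5842) = -2.4246
  grad(y) = -10.5478, v = y - alpha*grad = -1.7791
  prox(v) = soft_thresh(-1.7791, 0.1812) = -1.598
Iteration 3: beta = 0.5, y = -1.598 + 0.5*(-1.598 + 2.9645) = -0.9147
  grad(y) = -1.4881, v = y - alpha*grad = -0.8236
  prox(v) = soft_thresh(-0.8236, 0.1812) = -0.6425
Iteration 4: beta = 0.6, y = -0.6425 + 0.6*(-0.6425 + 1.598) = -0.0692
  grad(y) = 3.5851, v = y - alpha*grad = -0.2886
  prox(v) = soft_thresh(-0.2886, 0.1812) = -0.1074
f(x_4) = 3*(-0.1074)^2 + 4*(-0.1074) + 2.96*|-0.1074| = -0.0771


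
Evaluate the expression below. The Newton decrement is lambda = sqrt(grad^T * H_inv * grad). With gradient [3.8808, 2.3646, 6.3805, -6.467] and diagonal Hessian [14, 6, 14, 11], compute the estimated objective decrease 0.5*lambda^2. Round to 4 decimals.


Step 1: H is diagonal, so H^(-1) * g = [0.2772, 0.3941, 0.4558, -0.5879].
Step 2: g^T H^(-1) g = sum_i g_i^2 / H_ii
  = (3.8808)^2/14 + (2.3646)^2/6 + (6.3805)^2/14 + (-6.467)^2/11
  = 1.0758 + 0.9319 + 2.9079 + 3.802 = 8.7176
Step 3: Objective decrease = 0.5 * g^T H^(-1) g = 4.3588


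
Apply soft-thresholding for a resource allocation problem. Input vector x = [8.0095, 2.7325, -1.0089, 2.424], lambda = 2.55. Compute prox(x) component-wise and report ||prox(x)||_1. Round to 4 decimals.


Soft-thresholding with lambda = 2.55:
prox(8.0095) = sign(8.0095)*max(|8.0095| - 2.55, 0) = 5.4595
prox(2.7325) = sign(2.7325)*max(|2.7325| - 2.55, 0) = 0.1825
prox(-1.0089) = sign(-1.0089)*max(|-1.0089| - 2.55, 0) = 0.0
prox(2.424) = sign(2.424)*max(|2.424| - 2.55, 0) = 0.0
prox(x) = [5.4595, 0.1825, 0.0, 0.0]
||prox(x)||_1 = 5.4595 + 0.1825 + 0.0 + 0.0 = 5.642


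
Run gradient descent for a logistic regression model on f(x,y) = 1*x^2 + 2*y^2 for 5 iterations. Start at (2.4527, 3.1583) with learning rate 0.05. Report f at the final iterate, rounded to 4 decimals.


Gradient descent on f(x,y) = 1*x^2 + 2*y^2.
Starting point: (2.4527, 3.1583), alpha = 0.05
Step 1: grad_x = 2*1*2.4527 = 4.9054, grad_y = 2*2*3.1583 = 12.6332
  x_1 = 2.4527 - 0.05*4.9054 = 2.2074
  y_1 = 3.1583 - 0.05*12.6332 = 2.5266
Step 2: grad_x = 2*1*2.2074 = 4.4149, grad_y = 2*2*2.5266 = 10.1066
  x_2 = 2.2074 - 0.05*4.4149 = 1.9867
  y_2 = 2.5266 - 0.05*10.1066 = 2.0213
Step 3: grad_x = 2*1*1.9867 = 3.9734, grad_y = 2*2*2.0213 = 8.0852
  x_3 = 1.9867 - 0.05*3.9734 = 1.788
  y_3 = 2.0213 - 0.05*8.0852 = 1.617
Step 4: grad_x = 2*1*1.788 = 3.576, grad_y = 2*2*1.617 = 6.4682
  x_4 = 1.788 - 0.05*3.576 = 1.6092
  y_4 = 1.617 - 0.05*6.4682 = 1.2936
Step 5: grad_x = 2*1*1.6092 = 3.2184, grad_y = 2*2*1.2936 = 5.1746
  x_5 = 1.6092 - 0.05*3.2184 = 1.4483
  y_5 = 1.2936 - 0.05*5.1746 = 1.0349
f(1.4483, 1.0349) = 1*1.4483^2 + 2*1.0349^2 = 4.2396


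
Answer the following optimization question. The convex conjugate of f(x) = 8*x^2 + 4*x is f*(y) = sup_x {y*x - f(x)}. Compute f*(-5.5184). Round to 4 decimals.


f*(y) = sup_x {y*x - a*x^2 - b*x} = sup_x {(y-b)*x - a*x^2}
FOC: (y - b) - 2a*x = 0 => x* = (y - b)/(2a)
x* = (-5.5184 - 4)/(2*8) = -0.5949
f*(-5.5184) = (y-b)^2/(4a) = (-5.5184 - 4)^2/(4*8)
= 90.5999/32 = 2.8312


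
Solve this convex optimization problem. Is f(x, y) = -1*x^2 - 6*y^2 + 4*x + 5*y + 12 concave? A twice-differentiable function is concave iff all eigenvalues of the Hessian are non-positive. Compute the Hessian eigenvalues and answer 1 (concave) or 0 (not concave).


The Hessian of f(x,y) = -1*x^2 - 6*y^2 + 4*x + 5*y + 12 is:
H = [[-2, 0], [0, -12]]
Trace = -2 - 12 = -14
Determinant = -2*-12 - (0)^2 = 24
Discriminant = (-14)^2 - 4*24 = 100.0
Eigenvalues: lambda_1 = -12.0, lambda_2 = -2.0
The function is concave.

1


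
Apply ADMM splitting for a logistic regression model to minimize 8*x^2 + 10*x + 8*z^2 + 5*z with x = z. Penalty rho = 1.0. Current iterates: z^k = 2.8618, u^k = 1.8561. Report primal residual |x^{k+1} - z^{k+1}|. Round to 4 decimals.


ADMM iteration with rho = 1.0, z^k = 2.8618, u^k = 1.8561
Step 1: x-update.
Minimize 8*x^2 + 10*x + (1.0/2)*(x - 2.8618 + 1.8561)^2
FOC: (2*8 + 1.0)*x = -10 + 1.0*(2.8618 - 1.8561)
x^{k+1} = -0.5291
Step 2: z-update.
Minimize 8*z^2 + 5*z + (1.0/2)*(-0.5291 - z + 1.8561)^2
FOC: (2*8 + 1.0)*z = -5 + 1.0*(-0.5291 + 1.8561)
z^{k+1} = -0.2161
Step 3: u-update.
u^{k+1} = 1.8561 - 0.5291 + 0.2161 = 1.5431
Step 4: Primal residual = |-0.5291 + 0.2161| = 0.313


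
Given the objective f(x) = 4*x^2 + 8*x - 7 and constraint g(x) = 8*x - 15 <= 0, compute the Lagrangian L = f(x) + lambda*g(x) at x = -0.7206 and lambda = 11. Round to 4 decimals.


Step 1: Evaluate f(x).
f(-0.7206) = 4*(-0.7206)^2 + 8*(-0.7206) - 7 = -10.6877
Step 2: Evaluate g(x).
g(-0.7206) = 8*-0.7206 - 15 = -20.7648
Step 3: Compute Lagrangian.
L = -10.6877 + 11*-20.7648 = -239.1005


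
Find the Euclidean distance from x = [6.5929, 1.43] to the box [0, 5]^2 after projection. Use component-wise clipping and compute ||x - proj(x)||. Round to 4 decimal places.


Project each component onto [0, 5].
clip(6.5929) = 5.0, clip(1.43) = 1.43
Projection = [5.0, 1.43]
Squared diffs: [2.5373, 0.0]
Distance = sqrt(2.5373) = 1.5929


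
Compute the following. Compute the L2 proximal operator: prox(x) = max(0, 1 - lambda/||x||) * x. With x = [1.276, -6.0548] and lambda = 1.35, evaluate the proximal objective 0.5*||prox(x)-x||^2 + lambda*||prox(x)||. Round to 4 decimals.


Step 1: Compute ||x||.
||x|| = 6.1878
Step 2: Compute scaling factor.
scale = max(0, 1 - 1.35/6.1878) = 0.7818
Step 3: prox(x) = [0.9976, -4.7338]
||prox(x)|| = 4.8378
Step 4: Proximal objective.
0.5*||prox-x||^2 = 0.9113
lambda*||prox|| = 6.531
Total = 7.4423


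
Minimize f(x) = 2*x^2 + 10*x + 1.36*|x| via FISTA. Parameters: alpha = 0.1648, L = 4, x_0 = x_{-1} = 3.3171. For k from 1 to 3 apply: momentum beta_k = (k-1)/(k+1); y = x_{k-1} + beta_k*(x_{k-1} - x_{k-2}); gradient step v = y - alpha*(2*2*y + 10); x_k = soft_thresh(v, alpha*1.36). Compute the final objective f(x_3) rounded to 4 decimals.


FISTA on f(x) = 2*x^2 + 10*x + 1.36*|x|
L = 4, alpha = 0.1648
Iteration 1: beta = 0.0, y = 3.3171 + 0.0*(3.3171 - 3.3171) = 3.3171
  grad(y) = 23.2684, v = y - alpha*grad = -0.5175
  prox(v) = soft_thresh(-0.5175, 0.2241) = -0.2934
Iteration 2: beta = 0.3333, y = -0.2934 + 0.3333*(-0.2934 - 3.3171) = -1.4969
  grad(y) = 4.0124, v = y - alpha*grad = -2.1581
  prox(v) = soft_thresh(-2.1581, 0.2241) = -1.934
Iteration 3: beta = 0.5, y = -1.934 + 0.5*(-1.934 + 0.2934) = -2.7543
  grad(y) = -1.0173, v = y - alpha*grad = -2.5867
  prox(v) = soft_thresh(-2.5867, 0.2241) = -2.3625
f(x_3) = 2*(-2.3625)^2 + 10*(-2.3625) + 1.36*|-2.3625| = -9.2492


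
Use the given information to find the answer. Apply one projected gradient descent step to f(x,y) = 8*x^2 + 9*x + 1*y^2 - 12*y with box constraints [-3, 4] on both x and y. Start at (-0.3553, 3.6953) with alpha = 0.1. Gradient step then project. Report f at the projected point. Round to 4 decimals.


Step 1: Compute gradient at (-0.3553, 3.6953).
grad_x = 2*8*-0.3553 + 9 = 3.3152
grad_y = 2*1*3.6953 - 12 = -4.6094
Step 2: Gradient step.
x_raw = -0.3553 - 0.1*3.3152 = -0.6868
y_raw = 3.6953 - 0.1*-4.6094 = 4.1562
Step 3: Project onto [-3, 4].
x_proj = clip(-0.6868) = -0.6868
y_proj = clip(4.1562) = 4.0
Step 4: Evaluate f.
f(-0.6868, 4.0) = -34.4076


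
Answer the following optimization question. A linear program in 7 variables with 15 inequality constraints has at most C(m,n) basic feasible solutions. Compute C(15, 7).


Each vertex corresponds to some choice of n active constraints out of m, so the number of vertices is at most C(m, n) = m! / (n!(m-n)!).
m = 15, n = 7
Numerator: 15 * 14 * 13 * 12 * 11 * 10 * 9
Denominator: 7! = 5040
C(15, 7) = 6435


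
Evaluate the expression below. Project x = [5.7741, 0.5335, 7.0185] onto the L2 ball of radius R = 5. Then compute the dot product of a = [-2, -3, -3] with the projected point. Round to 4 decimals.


Step 1: Compute ||x|| (intermediates to 6 decimals).
||x|| = sqrt(5.7741^2 + 0.5335^2 + 7.0185^2) = 9.104076
Step 2: Project.
Since ||x|| > R, scale = R/||x|| = 5/9.104076 = 0.549205, proj(x) = scale * x
proj(x) = [3.171165, 0.293001, 3.854595]
Step 3: Dot product.
a^T * proj(x) = -2*3.171165 - 3*0.293001 - 3*3.854595 = -18.7851


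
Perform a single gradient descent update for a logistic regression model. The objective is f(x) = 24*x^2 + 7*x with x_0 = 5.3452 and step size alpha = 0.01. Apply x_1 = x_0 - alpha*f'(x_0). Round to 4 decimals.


We compute the gradient at x_0 and apply the update.
f'(x) = 48*x + 7
f'(5.3452) = 48*5.3452 + 7 = 263.5696
x_1 = 5.3452 - 0.01*263.5696 = 2.7095


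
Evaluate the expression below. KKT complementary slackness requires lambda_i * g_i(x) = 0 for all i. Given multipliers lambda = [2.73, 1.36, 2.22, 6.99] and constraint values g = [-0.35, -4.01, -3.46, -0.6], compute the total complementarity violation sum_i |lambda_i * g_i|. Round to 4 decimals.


KKT complementary slackness check:
lambda_1 * g_1 = 2.73 * -0.35 = -0.9555
lambda_2 * g_2 = 1.36 * -4.01 = -5.4536
lambda_3 * g_3 = 2.22 * -3.46 = -7.6812
lambda_4 * g_4 = 6.99 * -0.6 = -4.194
Total violation = 0.9555 + 5.4536 + 7.6812 + 4.194 = 18.2843


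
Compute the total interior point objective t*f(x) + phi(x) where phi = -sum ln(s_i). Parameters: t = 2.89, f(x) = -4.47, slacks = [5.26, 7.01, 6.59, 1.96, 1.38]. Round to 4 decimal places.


Step 1: Compute log-barrier.
ln values: [1.6601, 1.9473, 1.8856, 0.6729, 0.3221]
phi = -(1.6601 + 1.9473 + 1.8856 + 0.6729 + 0.3221) = -6.4881
Step 2: Compute augmented objective.
t*f(x) = 2.89*-4.47 = -12.9183
Total = -12.9183 - 6.4881 = -19.4064


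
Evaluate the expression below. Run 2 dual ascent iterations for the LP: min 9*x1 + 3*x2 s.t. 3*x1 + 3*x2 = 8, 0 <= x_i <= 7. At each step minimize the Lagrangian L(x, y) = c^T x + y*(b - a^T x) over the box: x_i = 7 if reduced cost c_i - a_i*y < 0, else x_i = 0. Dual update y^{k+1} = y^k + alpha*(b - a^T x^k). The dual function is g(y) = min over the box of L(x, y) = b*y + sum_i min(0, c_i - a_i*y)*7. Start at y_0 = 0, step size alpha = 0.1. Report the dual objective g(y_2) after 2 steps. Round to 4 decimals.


Dual ascent for LP: min 9*x1 + 3*x2, 3*x1 + 3*x2 = 8, 0 <= x_i <= 7
Step 1: y^k = 0.0, reduced costs: (9.0, 3.0)
  x^k = (0.0, 0.0), subgradient = b - a^T x = 8.0
  y^{k+1} = 0.0 + 0.1*8.0 = 0.8
Step 2: y^k = 0.8, reduced costs: (6.6, 0.6)
  x^k = (0.0, 0.0), subgradient = b - a^T x = 8.0
  y^{k+1} = 0.8 + 0.1*8.0 = 1.6
Dual objective at y_2 = 1.6: reduced costs (4.2, -1.8), box minimizer x = (0.0, 7.0)
g(y_2) = b*y + (c1 - a1*y)*x1 + (c2 - a2*y)*x2 = 8*1.6 + 4.2*0.0 + (-1.8)*7.0 = 12.8 + 0.0 - 12.6 = 0.2


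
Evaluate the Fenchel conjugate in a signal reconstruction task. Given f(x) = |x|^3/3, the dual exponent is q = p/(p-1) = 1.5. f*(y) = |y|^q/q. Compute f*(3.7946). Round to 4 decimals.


The conjugate exponent q satisfies 1/p + 1/q = 1.
p = 3, so q = 3/(3 - 1) = 1.5
|y|^q = 3.7946^1.5 = 7.3918
f*(3.7946) = 7.3918 / 1.5 = 4.9279


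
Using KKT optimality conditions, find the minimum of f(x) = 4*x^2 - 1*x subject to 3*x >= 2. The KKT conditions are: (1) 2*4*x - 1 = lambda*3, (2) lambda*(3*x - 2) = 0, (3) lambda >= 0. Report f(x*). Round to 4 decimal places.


Step 1: Try lambda = 0 (constraint inactive).
x_unc = 1/(2*4) = 0.125
Check: 3*0.125 = 0.375 < 2 -- violated!
Step 2: Constraint must be active: 3*x = 2
x* = 2/3 = 0.6667 (rounded; the exact value 2/3 is used below)
lambda = (2*4*(2/3) - 1)/3 = 1.4444
Step 3: Compute optimal value.
f(x*) = 4*(2/3)^2 - 1*(2/3) = 1.1111


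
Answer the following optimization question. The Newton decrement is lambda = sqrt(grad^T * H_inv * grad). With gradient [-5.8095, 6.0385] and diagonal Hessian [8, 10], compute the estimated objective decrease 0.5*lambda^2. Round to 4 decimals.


Step 1: H is diagonal, so H^(-1) * g = [-0.7262, 0.6039].
Step 2: g^T H^(-1) g = sum_i g_i^2 / H_ii
  = (-5.8095)^2/8 + (6.0385)^2/10
  = 4.2188 + 3.6463 = 7.8651
Step 3: Objective decrease = 0.5 * g^T H^(-1) g = 3.9326


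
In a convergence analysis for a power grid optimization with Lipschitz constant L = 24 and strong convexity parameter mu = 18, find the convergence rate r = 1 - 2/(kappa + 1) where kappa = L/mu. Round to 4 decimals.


Step 1: Compute the condition number.
kappa = L/mu = 24/18 = 1.3333
Step 2: Compute the convergence rate.
r = 1 - 2/(kappa + 1) = 1 - 2*mu/(L + mu) = (L - mu)/(L + mu) = 6/42 = 0.1429


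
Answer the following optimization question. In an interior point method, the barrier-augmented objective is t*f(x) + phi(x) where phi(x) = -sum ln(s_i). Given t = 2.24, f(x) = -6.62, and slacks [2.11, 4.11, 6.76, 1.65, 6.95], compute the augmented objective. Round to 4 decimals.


Step 1: Compute log-barrier.
ln values: [0.7467, 1.4134, 1.911, 0.5008, 1.9387]
phi = -(0.7467 + 1.4134 + 1.911 + 0.5008 + 1.9387) = -6.5107
Step 2: Compute augmented objective.
t*f(x) = 2.24*-6.62 = -14.8288
Total = -14.8288 - 6.5107 = -21.3395


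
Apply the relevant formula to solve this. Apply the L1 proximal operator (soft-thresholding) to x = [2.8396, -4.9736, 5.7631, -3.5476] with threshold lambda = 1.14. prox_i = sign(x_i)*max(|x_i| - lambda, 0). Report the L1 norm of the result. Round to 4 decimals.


Soft-thresholding with lambda = 1.14:
prox(2.8396) = sign(2.8396)*max(|2.8396| - 1.14, 0) = 1.6996
prox(-4.9736) = sign(-4.9736)*max(|-4.9736| - 1.14, 0) = -3.8336
prox(5.7631) = sign(5.7631)*max(|5.7631| - 1.14, 0) = 4.6231
prox(-3.5476) = sign(-3.5476)*max(|-3.5476| - 1.14, 0) = -2.4076
prox(x) = [1.6996, -3.8336, 4.6231, -2.4076]
||prox(x)||_1 = 1.6996 + 3.8336 + 4.6231 + 2.4076 = 12.5639


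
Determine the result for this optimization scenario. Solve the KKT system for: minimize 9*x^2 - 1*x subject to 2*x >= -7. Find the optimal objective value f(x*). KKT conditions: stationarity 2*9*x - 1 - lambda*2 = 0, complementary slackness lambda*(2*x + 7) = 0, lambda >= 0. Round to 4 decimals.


Step 1: Try lambda = 0 (constraint inactive).
Stationarity: 2*9*x - 1 = 0
x* = 1/(2*9) = 1/18 = 0.0556 (rounded; the exact value 1/18 is used below)
Check constraint: 2*0.0556 = 0.1112 >= -7 -- satisfied.
Step 2: Compute optimal value.
f(x*) = 9*(1/18)^2 - 1*(1/18) = -0.0278


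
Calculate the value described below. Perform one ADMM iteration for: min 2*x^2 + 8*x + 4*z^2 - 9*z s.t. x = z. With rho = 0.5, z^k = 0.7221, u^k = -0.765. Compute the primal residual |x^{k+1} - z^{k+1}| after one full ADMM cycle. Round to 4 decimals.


ADMM iteration with rho = 0.5, z^k = 0.7221, u^k = -0.765
Step 1: x-update.
Minimize 2*x^2 + 8*x + (0.5/2)*(x - 0.7221 - 0.765)^2
FOC: (2*2 + 0.5)*x = -8 + 0.5*(0.7221 + 0.765)
x^{k+1} = -1.6125
Step 2: z-update.
Minimize 4*z^2 - 9*z + (0.5/2)*(-1.6125 - z - 0.765)^2
FOC: (2*4 + 0.5)*z = 9 + 0.5*(-1.6125 - 0.765)
z^{k+1} = 0.919
Step 3: u-update.
u^{k+1} = -0.765 - 1.6125 - 0.919 = -3.2965
Step 4: Primal residual = |-1.6125 - 0.919| = 2.5315


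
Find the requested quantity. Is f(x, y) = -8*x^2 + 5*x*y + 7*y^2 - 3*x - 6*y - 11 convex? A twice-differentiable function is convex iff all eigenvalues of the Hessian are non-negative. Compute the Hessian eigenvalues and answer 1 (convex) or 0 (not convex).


The Hessian of f(x,y) = -8*x^2 + 5*x*y + 7*y^2 - 3*x - 6*y - 11 is:
H = [[-16, 5], [5, 14]]
Trace = -16 + 14 = -2
Determinant = -16*14 - (5)^2 = -249
Discriminant = (-2)^2 - 4*-249 = 1000.0
Eigenvalues: lambda_1 = -16.8114, lambda_2 = 14.8114
The function is not convex.

0


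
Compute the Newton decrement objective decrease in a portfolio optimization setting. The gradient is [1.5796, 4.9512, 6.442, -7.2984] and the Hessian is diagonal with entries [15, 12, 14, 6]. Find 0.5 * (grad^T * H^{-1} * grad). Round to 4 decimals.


Step 1: H is diagonal, so H^(-1) * g = [0.1053, 0.4126, 0.4601, -1.2164].
Step 2: g^T H^(-1) g = sum_i g_i^2 / H_ii
  = (1.5796)^2/15 + (4.9512)^2/12 + (6.442)^2/14 + (-7.2984)^2/6
  = 0.1663 + 2.0429 + 2.9642 + 8.8778 = 14.0512
Step 3: Objective decrease = 0.5 * g^T H^(-1) g = 7.0256


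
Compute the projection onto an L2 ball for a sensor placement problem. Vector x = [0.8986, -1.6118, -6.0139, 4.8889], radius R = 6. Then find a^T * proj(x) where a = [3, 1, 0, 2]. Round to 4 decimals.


Step 1: Compute ||x|| (intermediates to 6 decimals).
||x|| = sqrt(0.8986^2 + (-1.6118)^2 + (-6.0139)^2 + 4.8889^2) = 7.967039
Step 2: Project.
Since ||x|| > R, scale = R/||x|| = 6/7.967039 = 0.753103, proj(x) = scale * x
proj(x) = [0.676738, -1.213851, -4.529086, 3.681845]
Step 3: Dot product.
a^T * proj(x) = 3*0.676738 + 1*(-1.213851) + 0*(-4.529086) + 2*3.681845 = 8.1801


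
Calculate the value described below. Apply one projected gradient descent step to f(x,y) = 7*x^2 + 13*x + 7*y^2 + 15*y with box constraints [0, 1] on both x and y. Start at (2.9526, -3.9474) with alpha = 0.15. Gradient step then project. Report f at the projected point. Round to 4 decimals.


Step 1: Compute gradient at (2.9526, -3.9474).
grad_x = 2*7*2.9526 + 13 = 54.3364
grad_y = 2*7*-3.9474 + 15 = -40.2636
Step 2: Gradient step.
x_raw = 2.9526 - 0.15*54.3364 = -5.1979
y_raw = -3.9474 - 0.15*-40.2636 = 2.0921
Step 3: Project onto [0, 1].
x_proj = clip(-5.1979) = 0.0
y_proj = clip(2.0921) = 1.0
Step 4: Evaluate f.
f(0.0, 1.0) = 22.0


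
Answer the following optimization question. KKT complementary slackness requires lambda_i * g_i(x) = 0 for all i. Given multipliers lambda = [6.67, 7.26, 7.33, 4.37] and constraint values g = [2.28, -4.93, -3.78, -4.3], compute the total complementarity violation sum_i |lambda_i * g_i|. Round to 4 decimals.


KKT complementary slackness check:
lambda_1 * g_1 = 6.67 * 2.28 = 15.2076
lambda_2 * g_2 = 7.26 * -4.93 = -35.7918
lambda_3 * g_3 = 7.33 * -3.78 = -27.7074
lambda_4 * g_4 = 4.37 * -4.3 = -18.791
Total violation = 15.2076 + 35.7918 + 27.7074 + 18.791 = 97.4978


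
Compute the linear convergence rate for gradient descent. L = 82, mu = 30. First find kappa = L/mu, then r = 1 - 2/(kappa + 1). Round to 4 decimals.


Step 1: Compute the condition number.
kappa = L/mu = 82/30 = 2.7333
Step 2: Compute the convergence rate.
r = 1 - 2/(kappa + 1) = 1 - 2*mu/(L + mu) = (L - mu)/(L + mu) = 52/112 = 0.4643


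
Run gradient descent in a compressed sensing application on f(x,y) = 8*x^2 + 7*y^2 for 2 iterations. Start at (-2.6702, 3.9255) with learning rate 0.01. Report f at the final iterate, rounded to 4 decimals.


Gradient descent on f(x,y) = 8*x^2 + 7*y^2.
Starting point: (-2.6702, 3.9255), alpha = 0.01
Step 1: grad_x = 2*8*-2.6702 = -42.7232, grad_y = 2*7*3.9255 = 54.957
  x_1 = -2.6702 - 0.01*-42.7232 = -2.243
  y_1 = 3.9255 - 0.01*54.957 = 3.3759
Step 2: grad_x = 2*8*-2.243 = -35.8875, grad_y = 2*7*3.3759 = 47.263
  x_2 = -2.243 - 0.01*-35.8875 = -1.8841
  y_2 = 3.3759 - 0.01*47.263 = 2.9033
f(-1.8841, 2.9033) = 8*(-1.8841)^2 + 7*2.9033^2 = 87.4025


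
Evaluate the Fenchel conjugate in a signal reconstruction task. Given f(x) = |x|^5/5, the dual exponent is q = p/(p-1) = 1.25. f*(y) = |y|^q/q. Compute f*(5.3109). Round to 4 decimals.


The conjugate exponent q satisfies 1/p + 1/q = 1.
p = 5, so q = 5/(5 - 1) = 1.25
|y|^q = 5.3109^1.25 = 8.0623
f*(5.3109) = 8.0623 / 1.25 = 6.4499


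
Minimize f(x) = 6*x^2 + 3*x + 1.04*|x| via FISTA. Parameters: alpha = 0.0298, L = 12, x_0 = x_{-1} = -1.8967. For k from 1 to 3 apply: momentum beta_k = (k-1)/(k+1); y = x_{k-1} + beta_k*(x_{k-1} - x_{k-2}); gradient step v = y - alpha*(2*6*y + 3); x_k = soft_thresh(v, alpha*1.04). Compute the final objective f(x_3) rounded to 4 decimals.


FISTA on f(x) = 6*x^2 + 3*x + 1.04*|x|
L = 12, alpha = 0.0298
Iteration 1: beta = 0.0, y = -1.8967 + 0.0*(-1.8967 + 1.8967) = -1.8967
  grad(y) = -19.7604, v = y - alpha*grad = -1.3078
  prox(v) = soft_thresh(-1.3078, 0.031) = -1.2768
Iteration 2: beta = 0.3333, y = -1.2768 + 0.3333*(-1.2768 + 1.8967) = -1.0702
  grad(y) = -9.8428, v = y - alpha*grad = -0.7769
  prox(v) = soft_thresh(-0.7769, 0.031) = -0.7459
Iteration 3: beta = 0.5, y = -0.7459 + 0.5*(-0.7459 + 1.2768) = -0.4805
  grad(y) = -2.7655, v = y - alpha*grad = -0.398
  prox(v) = soft_thresh(-0.398, 0.031) = -0.3671
f(x_3) = 6*(-0.3671)^2 + 3*(-0.3671) + 1.04*|-0.3671| = 0.089


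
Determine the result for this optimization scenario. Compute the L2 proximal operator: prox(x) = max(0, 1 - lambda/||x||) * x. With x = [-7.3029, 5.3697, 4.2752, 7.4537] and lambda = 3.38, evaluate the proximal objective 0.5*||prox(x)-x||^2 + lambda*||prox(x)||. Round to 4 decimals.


Step 1: Compute ||x||.
||x|| = 12.49
Step 2: Compute scaling factor.
scale = max(0, 1 - 3.38/12.49) = 0.7294
Step 3: prox(x) = [-5.3266, 3.9166, 3.1183, 5.4366]
||prox(x)|| = 9.11
Step 4: Proximal objective.
0.5*||prox-x||^2 = 5.7122
lambda*||prox|| = 30.7918
Total = 36.5041


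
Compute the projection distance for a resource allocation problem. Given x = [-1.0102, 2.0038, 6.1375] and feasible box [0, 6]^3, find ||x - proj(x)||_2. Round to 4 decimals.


Project each component onto [0, 6].
clip(-1.0102) = 0.0, clip(2.0038) = 2.0038, clip(6.1375) = 6.0
Projection = [0.0, 2.0038, 6.0]
Squared diffs: [1.0205, 0.0, 0.0189]
Distance = sqrt(1.0394) = 1.0195


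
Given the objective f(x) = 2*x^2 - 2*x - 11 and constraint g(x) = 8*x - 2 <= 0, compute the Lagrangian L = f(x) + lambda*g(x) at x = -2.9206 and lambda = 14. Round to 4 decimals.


Step 1: Evaluate f(x).
f(-2.9206) = 2*(-2.9206)^2 - 2*(-2.9206) - 11 = 11.901
Step 2: Evaluate g(x).
g(-2.9206) = 8*-2.9206 - 2 = -25.3648
Step 3: Compute Lagrangian.
L = 11.901 + 14*-25.3648 = -343.2062


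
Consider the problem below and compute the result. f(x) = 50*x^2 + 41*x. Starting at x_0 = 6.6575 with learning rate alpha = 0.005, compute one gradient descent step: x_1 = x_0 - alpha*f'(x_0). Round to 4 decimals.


We compute the gradient at x_0 and apply the update.
f'(x) = 100*x + 41
f'(6.6575) = 100*6.6575 + 41 = 706.75
x_1 = 6.6575 - 0.005*706.75 = 3.1238


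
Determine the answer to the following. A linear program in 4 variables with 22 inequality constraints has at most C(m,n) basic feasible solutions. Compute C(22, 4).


Each vertex corresponds to some choice of n active constraints out of m, so the number of vertices is at most C(m, n) = m! / (n!(m-n)!).
m = 22, n = 4
Numerator: 22 * 21 * 20 * 19
Denominator: 4! = 24
C(22, 4) = 7315


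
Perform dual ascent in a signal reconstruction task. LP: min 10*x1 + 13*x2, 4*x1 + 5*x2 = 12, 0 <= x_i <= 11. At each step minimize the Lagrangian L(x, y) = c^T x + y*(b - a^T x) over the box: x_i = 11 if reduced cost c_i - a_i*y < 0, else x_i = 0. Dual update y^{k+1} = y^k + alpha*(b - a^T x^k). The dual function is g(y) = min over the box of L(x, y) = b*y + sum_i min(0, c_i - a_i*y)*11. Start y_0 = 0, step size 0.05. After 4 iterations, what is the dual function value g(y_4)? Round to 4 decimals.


Dual ascent for LP: min 10*x1 + 13*x2, 4*x1 + 5*x2 = 12, 0 <= x_i <= 11
Step 1: y^k = 0.0, reduced costs: (10.0, 13.0)
  x^k = (0.0, 0.0), subgradient = b - a^T x = 12.0
  y^{k+1} = 0.0 + 0.05*12.0 = 0.6
Step 2: y^k = 0.6, reduced costs: (7.6, 10.0)
  x^k = (0.0, 0.0), subgradient = b - a^T x = 12.0
  y^{k+1} = 0.6 + 0.05*12.0 = 1.2
Step 3: y^k = 1.2, reduced costs: (5.2, 7.0)
  x^k = (0.0, 0.0), subgradient = b - a^T x = 12.0
  y^{k+1} = 1.2 + 0.05*12.0 = 1.8
Step 4: y^k = 1.8, reduced costs: (2.8, 4.0)
  x^k = (0.0, 0.0), subgradient = b - a^T x = 12.0
  y^{k+1} = 1.8 + 0.05*12.0 = 2.4
Dual objective at y_4 = 2.4: reduced costs (0.4, 1.0), box minimizer x = (0.0, 0.0)
g(y_4) = b*y + (c1 - a1*y)*x1 + (c2 - a2*y)*x2 = 12*2.4 + 0.4*0.0 + 1.0*0.0 = 28.8 + 0.0 + 0.0 = 28.8


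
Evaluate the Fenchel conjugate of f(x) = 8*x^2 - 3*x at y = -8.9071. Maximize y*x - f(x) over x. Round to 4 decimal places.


f*(y) = sup_x {y*x - a*x^2 - b*x} = sup_x {(y-b)*x - a*x^2}
FOC: (y - b) - 2a*x = 0 => x* = (y - b)/(2a)
x* = (-8.9071 + 3)/(2*8) = -0.3692
f*(-8.9071) = (y-b)^2/(4a) = (-8.9071 + 3)^2/(4*8)
= 34.8938/32 = 1.0904


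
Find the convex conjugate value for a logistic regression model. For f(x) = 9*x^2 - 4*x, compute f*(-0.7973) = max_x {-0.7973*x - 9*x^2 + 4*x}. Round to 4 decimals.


f*(y) = sup_x {y*x - a*x^2 - b*x} = sup_x {(y-b)*x - a*x^2}
FOC: (y - b) - 2a*x = 0 => x* = (y - b)/(2a)
x* = (-0.7973 + 4)/(2*9) = 0.1779
f*(-0.7973) = (y-b)^2/(4a) = (-0.7973 + 4)^2/(4*9)
= 10.2573/36 = 0.2849


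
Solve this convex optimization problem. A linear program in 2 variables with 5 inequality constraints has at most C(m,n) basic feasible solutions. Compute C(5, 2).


Each vertex corresponds to some choice of n active constraints out of m, so the number of vertices is at most C(m, n) = m! / (n!(m-n)!).
m = 5, n = 2
Numerator: 5 * 4
Denominator: 2! = 2
C(5, 2) = 10


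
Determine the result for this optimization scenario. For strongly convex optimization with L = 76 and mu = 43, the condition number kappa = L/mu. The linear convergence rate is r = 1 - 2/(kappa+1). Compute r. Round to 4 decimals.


Step 1: Compute the condition number.
kappa = L/mu = 76/43 = 1.7674
Step 2: Compute the convergence rate.
r = 1 - 2/(kappa + 1) = 1 - 2*mu/(L + mu) = (L - mu)/(L + mu) = 33/119 = 0.2773


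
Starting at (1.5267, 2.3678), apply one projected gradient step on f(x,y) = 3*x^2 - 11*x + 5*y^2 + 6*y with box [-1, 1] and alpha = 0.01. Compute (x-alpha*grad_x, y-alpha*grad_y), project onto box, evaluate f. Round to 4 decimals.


Step 1: Compute gradient at (1.5267, 2.3678).
grad_x = 2*3*1.5267 - 11 = -1.8398
grad_y = 2*5*2.3678 + 6 = 29.678
Step 2: Gradient step.
x_raw = 1.5267 - 0.01*-1.8398 = 1.5451
y_raw = 2.3678 - 0.01*29.678 = 2.071
Step 3: Project onto [-1, 1].
x_proj = clip(1.5451) = 1.0
y_proj = clip(2.071) = 1.0
Step 4: Evaluate f.
f(1.0, 1.0) = 3.0


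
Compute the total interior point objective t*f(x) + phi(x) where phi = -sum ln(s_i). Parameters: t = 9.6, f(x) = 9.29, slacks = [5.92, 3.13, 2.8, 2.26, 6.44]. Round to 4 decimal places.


Step 1: Compute log-barrier.
ln values: [1.7783, 1.141, 1.0296, 0.8154, 1.8625]
phi = -(1.7783 + 1.141 + 1.0296 + 0.8154 + 1.8625) = -6.6269
Step 2: Compute augmented objective.
t*f(x) = 9.6*9.29 = 89.184
Total = 89.184 - 6.6269 = 82.5571


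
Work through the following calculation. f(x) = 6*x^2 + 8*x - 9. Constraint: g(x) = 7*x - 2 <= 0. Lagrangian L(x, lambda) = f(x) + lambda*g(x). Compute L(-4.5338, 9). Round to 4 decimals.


Step 1: Evaluate f(x).
f(-4.5338) = 6*(-4.5338)^2 + 8*(-4.5338) - 9 = 78.0617
Step 2: Evaluate g(x).
g(-4.5338) = 7*-4.5338 - 2 = -33.7366
Step 3: Compute Lagrangian.
L = 78.0617 + 9*-33.7366 = -225.5677


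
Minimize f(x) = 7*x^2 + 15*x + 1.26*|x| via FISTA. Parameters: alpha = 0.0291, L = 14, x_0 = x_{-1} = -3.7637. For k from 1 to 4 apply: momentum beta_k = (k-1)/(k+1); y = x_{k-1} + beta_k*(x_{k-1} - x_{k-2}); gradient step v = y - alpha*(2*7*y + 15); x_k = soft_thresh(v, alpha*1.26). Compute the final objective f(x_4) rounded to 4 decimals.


FISTA on f(x) = 7*x^2 + 15*x + 1.26*|x|
L = 14, alpha = 0.0291
Iteration 1: beta = 0.0, y = -3.7637 + 0.0*(-3.7637 + 3.7637) = -3.7637
  grad(y) = -37.6918, v = y - alpha*grad = -2.6669
  prox(v) = soft_thresh(-2.6669, 0.0367) = -2.6302
Iteration 2: beta = 0.3333, y = -2.6302 + 0.3333*(-2.6302 + 3.7637) = -2.2524
  grad(y) = -16.5332, v = y - alpha*grad = -1.7713
  prox(v) = soft_thresh(-1.7713, 0.0367) = -1.7346
Iteration 3: beta = 0.5, y = -1.7346 + 0.5*(-1.7346 + 2.6302) = -1.2868
  grad(y) = -3.0149, v = y - alpha*grad = -1.199
  prox(v) = soft_thresh(-1.199, 0.0367) = -1.1624
Iteration 4: beta = 0.6, y = -1.1624 + 0.6*(-1.1624 + 1.7346) = -0.8191
  grad(y) = 3.5332, v = y - alpha*grad = -0.9219
  prox(v) = soft_thresh(-0.9219, 0.0367) = -0.8852
f(x_4) = 7*(-0.8852)^2 + 15*(-0.8852) + 1.26*|-0.8852| = -6.6776


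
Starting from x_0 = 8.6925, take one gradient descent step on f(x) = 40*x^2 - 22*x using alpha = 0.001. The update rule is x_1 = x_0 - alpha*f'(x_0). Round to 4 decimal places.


We compute the gradient at x_0 and apply the update.
f'(x) = 80*x - 22
f'(8.6925) = 80*8.6925 - 22 = 673.4
x_1 = 8.6925 - 0.001*673.4 = 8.0191


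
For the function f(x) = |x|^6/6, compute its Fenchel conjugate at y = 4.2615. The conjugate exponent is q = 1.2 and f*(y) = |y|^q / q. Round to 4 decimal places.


The conjugate exponent q satisfies 1/p + 1/q = 1.
p = 6, so q = 6/(6 - 1) = 1.2
|y|^q = 4.2615^1.2 = 5.6948
f*(4.2615) = 5.6948 / 1.2 = 4.7456


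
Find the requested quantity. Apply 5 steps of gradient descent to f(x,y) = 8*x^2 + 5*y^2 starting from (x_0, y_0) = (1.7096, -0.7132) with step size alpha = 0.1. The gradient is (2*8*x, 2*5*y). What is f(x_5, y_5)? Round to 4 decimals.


Gradient descent on f(x,y) = 8*x^2 + 5*y^2.
Starting point: (1.7096, -0.7132), alpha = 0.1
Step 1: grad_x = 2*8*1.7096 = 27.3536, grad_y = 2*5*-0.7132 = -7.132
  x_1 = 1.7096 - 0.1*27.3536 = -1.0258
  y_1 = -0.7132 - 0.1*-7.132 = 0.0
Step 2: grad_x = 2*8*-1.0258 = -16.4122, grad_y = 2*5*0.0 = 0.0
  x_2 = -1.0258 - 0.1*-16.4122 = 0.6155
  y_2 = 0.0 - 0.1*0.0 = 0.0
Step 3: grad_x = 2*8*0.6155 = 9.8473, grad_y = 2*5*0.0 = 0.0
  x_3 = 0.6155 - 0.1*9.8473 = -0.3693
  y_3 = 0.0 - 0.1*0.0 = 0.0
Step 4: grad_x = 2*8*-0.3693 = -5.9084, grad_y = 2*5*0.0 = 0.0
  x_4 = -0.3693 - 0.1*-5.9084 = 0.2216
  y_4 = 0.0 - 0.1*0.0 = 0.0
Step 5: grad_x = 2*8*0.2216 = 3.545, grad_y = 2*5*0.0 = 0.0
  x_5 = 0.2216 - 0.1*3.545 = -0.1329
  y_5 = 0.0 - 0.1*0.0 = 0.0
f(-0.1329, 0.0) = 8*(-0.1329)^2 + 5*0.0^2 = 0.1414


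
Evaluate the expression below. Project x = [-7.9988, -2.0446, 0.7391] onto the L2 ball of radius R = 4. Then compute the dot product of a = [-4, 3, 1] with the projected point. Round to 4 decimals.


Step 1: Compute ||x|| (intermediates to 6 decimals).
||x|| = sqrt((-7.9988)^2 + (-2.0446)^2 + 0.7391^2) = 8.288996
Step 2: Project.
Since ||x|| > R, scale = R/||x|| = 4/8.288996 = 0.482567, proj(x) = scale * x
proj(x) = [-3.859957, -0.986656, 0.356665]
Step 3: Dot product.
a^T * proj(x) = -4*(-3.859957) + 3*(-0.986656) + 1*0.356665 = 12.8365


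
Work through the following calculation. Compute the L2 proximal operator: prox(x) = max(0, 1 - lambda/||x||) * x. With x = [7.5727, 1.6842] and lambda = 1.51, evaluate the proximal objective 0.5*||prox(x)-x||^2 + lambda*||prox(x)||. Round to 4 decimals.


Step 1: Compute ||x||.
||x|| = 7.7577
Step 2: Compute scaling factor.
scale = max(0, 1 - 1.51/7.7577) = 0.8054
Step 3: prox(x) = [6.0987, 1.3564]
||prox(x)|| = 6.2477
Step 4: Proximal objective.
0.5*||prox-x||^2 = 1.1401
lambda*||prox|| = 9.434
Total = 10.5741


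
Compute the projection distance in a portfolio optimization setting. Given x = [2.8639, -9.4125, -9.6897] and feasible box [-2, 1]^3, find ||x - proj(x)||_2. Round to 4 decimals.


Project each component onto [-2, 1].
clip(2.8639) = 1.0, clip(-9.4125) = -2.0, clip(-9.6897) = -2.0
Projection = [1.0, -2.0, -2.0]
Squared diffs: [3.4741, 54.9452, 59.1315]
Distance = sqrt(117.5508) = 10.8421


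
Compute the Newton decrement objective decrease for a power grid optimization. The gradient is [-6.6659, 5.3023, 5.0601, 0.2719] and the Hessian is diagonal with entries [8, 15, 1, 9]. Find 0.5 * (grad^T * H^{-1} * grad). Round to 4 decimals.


Step 1: H is diagonal, so H^(-1) * g = [-0.8332, 0.3535, 5.0601, 0.0302].
Step 2: g^T H^(-1) g = sum_i g_i^2 / H_ii
  = (-6.6659)^2/8 + (5.3023)^2/15 + (5.0601)^2/1 + (0.2719)^2/9
  = 5.5543 + 1.8743 + 25.6046 + 0.0082 = 33.0414
Step 3: Objective decrease = 0.5 * g^T H^(-1) g = 16.5207


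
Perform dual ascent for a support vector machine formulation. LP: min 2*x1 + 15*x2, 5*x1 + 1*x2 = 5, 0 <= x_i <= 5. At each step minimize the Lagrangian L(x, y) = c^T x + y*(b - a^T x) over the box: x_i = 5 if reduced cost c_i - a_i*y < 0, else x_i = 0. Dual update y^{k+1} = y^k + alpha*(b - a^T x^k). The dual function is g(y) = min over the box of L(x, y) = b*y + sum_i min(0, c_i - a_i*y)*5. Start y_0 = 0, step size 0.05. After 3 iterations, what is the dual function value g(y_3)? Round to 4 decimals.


Dual ascent for LP: min 2*x1 + 15*x2, 5*x1 + 1*x2 = 5, 0 <= x_i <= 5
Step 1: y^k = 0.0, reduced costs: (2.0, 15.0)
  x^k = (0.0, 0.0), subgradient = b - a^T x = 5.0
  y^{k+1} = 0.0 + 0.05*5.0 = 0.25
Step 2: y^k = 0.25, reduced costs: (0.75, 14.75)
  x^k = (0.0, 0.0), subgradient = b - a^T x = 5.0
  y^{k+1} = 0.25 + 0.05*5.0 = 0.5
Step 3: y^k = 0.5, reduced costs: (-0.5, 14.5)
  x^k = (5.0, 0.0), subgradient = b - a^T x = -20.0
  y^{k+1} = 0.5 + 0.05*-20.0 = -0.5
Dual objective at y_3 = -0.5: reduced costs (4.5, 15.5), box minimizer x = (0.0, 0.0)
g(y_3) = b*y + (c1 - a1*y)*x1 + (c2 - a2*y)*x2 = 5*(-0.5) + 4.5*0.0 + 15.5*0.0 = -2.5 + 0.0 + 0.0 = -2.5


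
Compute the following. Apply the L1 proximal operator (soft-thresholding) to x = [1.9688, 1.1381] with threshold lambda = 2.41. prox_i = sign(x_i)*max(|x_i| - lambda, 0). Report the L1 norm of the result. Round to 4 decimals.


Soft-thresholding with lambda = 2.41:
prox(1.9688) = sign(1.9688)*max(|1.9688| - 2.41, 0) = 0.0
prox(1.1381) = sign(1.1381)*max(|1.1381| - 2.41, 0) = 0.0
prox(x) = [0.0, 0.0]
||prox(x)||_1 = 0.0 + 0.0 = 0.0


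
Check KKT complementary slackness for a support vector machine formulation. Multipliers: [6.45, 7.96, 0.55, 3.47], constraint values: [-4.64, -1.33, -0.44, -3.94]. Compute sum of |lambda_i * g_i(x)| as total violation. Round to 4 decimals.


KKT complementary slackness check:
lambda_1 * g_1 = 6.45 * -4.64 = -29.928
lambda_2 * g_2 = 7.96 * -1.33 = -10.5868
lambda_3 * g_3 = 0.55 * -0.44 = -0.242
lambda_4 * g_4 = 3.47 * -3.94 = -13.6718
Total violation = 29.928 + 10.5868 + 0.242 + 13.6718 = 54.4286


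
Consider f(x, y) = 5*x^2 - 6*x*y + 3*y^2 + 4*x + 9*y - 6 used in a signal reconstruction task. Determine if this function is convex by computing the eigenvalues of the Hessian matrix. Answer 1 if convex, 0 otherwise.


The Hessian of f(x,y) = 5*x^2 - 6*x*y + 3*y^2 + 4*x + 9*y - 6 is:
H = [[10, -6], [-6, 6]]
Trace = 10 + 6 = 16
Determinant = 10*6 - (-6)^2 = 24
Discriminant = (16)^2 - 4*24 = 160.0
Eigenvalues: lambda_1 = 1.6754, lambda_2 = 14.3246
The function is convex.

1


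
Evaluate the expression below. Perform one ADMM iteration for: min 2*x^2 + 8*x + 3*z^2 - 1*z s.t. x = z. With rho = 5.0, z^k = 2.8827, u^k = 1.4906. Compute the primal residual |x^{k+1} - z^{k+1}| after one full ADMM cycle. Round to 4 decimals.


ADMM iteration with rho = 5.0, z^k = 2.8827, u^k = 1.4906
Step 1: x-update.
Minimize 2*x^2 + 8*x + (5.0/2)*(x - 2.8827 + 1.4906)^2
FOC: (2*2 + 5.0)*x = -8 + 5.0*(2.8827 - 1.4906)
x^{k+1} = -0.1155
Step 2: z-update.
Minimize 3*z^2 - 1*z + (5.0/2)*(-0.1155 - z + 1.4906)^2
FOC: (2*3 + 5.0)*z = 1 + 5.0*(-0.1155 + 1.4906)
z^{k+1} = 0.716
Step 3: u-update.
u^{k+1} = 1.4906 - 0.1155 - 0.716 = 0.6591
Step 4: Primal residual = |-0.1155 - 0.716| = 0.8315


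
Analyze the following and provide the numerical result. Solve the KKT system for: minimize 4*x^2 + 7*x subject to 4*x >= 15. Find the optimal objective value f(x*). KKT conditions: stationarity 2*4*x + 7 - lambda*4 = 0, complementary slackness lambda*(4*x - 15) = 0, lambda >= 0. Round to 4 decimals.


Step 1: Try lambda = 0 (constraint inactive).
x_unc = -7/(2*4) = -0.875
Check: 4*-0.875 = -3.5 < 15 -- violated!
Step 2: Constraint must be active: 4*x = 15
x* = 15/4 = 3.75
lambda = (2*4*3.75 + 7)/4 = 9.25
Step 3: Compute optimal value.
f(x*) = 4*3.75^2 + 7*3.75 = 82.5


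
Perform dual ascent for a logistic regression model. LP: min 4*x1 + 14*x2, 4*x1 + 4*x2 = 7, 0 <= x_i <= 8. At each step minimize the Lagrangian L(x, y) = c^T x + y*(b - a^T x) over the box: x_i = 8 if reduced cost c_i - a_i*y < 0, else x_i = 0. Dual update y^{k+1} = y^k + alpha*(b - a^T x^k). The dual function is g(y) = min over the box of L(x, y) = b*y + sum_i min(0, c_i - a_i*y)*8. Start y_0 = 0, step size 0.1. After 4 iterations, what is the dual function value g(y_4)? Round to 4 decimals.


Dual ascent for LP: min 4*x1 + 14*x2, 4*x1 + 4*x2 = 7, 0 <= x_i <= 8
Step 1: y^k = 0.0, reduced costs: (4.0, 14.0)
  x^k = (0.0, 0.0), subgradient = b - a^T x = 7.0
  y^{k+1} = 0.0 + 0.1*7.0 = 0.7
Step 2: y^k = 0.7, reduced costs: (1.2, 11.2)
  x^k = (0.0, 0.0), subgradient = b - a^T x = 7.0
  y^{k+1} = 0.7 + 0.1*7.0 = 1.4
Step 3: y^k = 1.4, reduced costs: (-1.6, 8.4)
  x^k = (8.0, 0.0), subgradient = b - a^T x = -25.0
  y^{k+1} = 1.4 + 0.1*-25.0 = -1.1
Step 4: y^k = -1.1, reduced costs: (8.4, 18.4)
  x^k = (0.0, 0.0), subgradient = b - a^T x = 7.0
  y^{k+1} = -1.1 + 0.1*7.0 = -0.4
Dual objective at y_4 = -0.4: reduced costs (5.6, 15.6), box minimizer x = (0.0, 0.0)
g(y_4) = b*y + (c1 - a1*y)*x1 + (c2 - a2*y)*x2 = 7*(-0.4) + 5.6*0.0 + 15.6*0.0 = -2.8 + 0.0 + 0.0 = -2.8
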